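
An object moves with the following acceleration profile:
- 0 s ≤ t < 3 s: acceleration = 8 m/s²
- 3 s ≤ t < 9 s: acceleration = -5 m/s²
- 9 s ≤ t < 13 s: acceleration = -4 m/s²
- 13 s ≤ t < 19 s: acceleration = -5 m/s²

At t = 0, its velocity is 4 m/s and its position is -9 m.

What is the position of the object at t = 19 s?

-121 m

On each constant-a segment, Δv = aΔt and Δx = v₀Δt + ½aΔt²; chain segment to segment.
0–3 s: v starts 4 m/s; Δx = 4·3 + ½·8·3² = 48 m; v ends 28 m/s.
3–9 s: v starts 28 m/s; Δx = 28·6 + ½·-5·6² = 78 m; v ends -2 m/s.
9–13 s: v starts -2 m/s; Δx = -2·4 + ½·-4·4² = -40 m; v ends -18 m/s.
13–19 s: v starts -18 m/s; Δx = -18·6 + ½·-5·6² = -198 m; v ends -48 m/s.
x(19) = -9 + Σ Δx = -121 m.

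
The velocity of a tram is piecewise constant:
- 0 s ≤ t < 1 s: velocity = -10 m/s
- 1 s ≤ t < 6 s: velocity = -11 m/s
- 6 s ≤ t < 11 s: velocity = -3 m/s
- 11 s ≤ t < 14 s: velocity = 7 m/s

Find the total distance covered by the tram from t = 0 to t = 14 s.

Total distance travelled is ∫|v| dt — sum the magnitudes of each area piece.
0–1 s: |-10| × 1 = 10 m
1–6 s: |-11| × 5 = 55 m
6–11 s: |-3| × 5 = 15 m
11–14 s: |7| × 3 = 21 m
Total distance = 101 m

101 m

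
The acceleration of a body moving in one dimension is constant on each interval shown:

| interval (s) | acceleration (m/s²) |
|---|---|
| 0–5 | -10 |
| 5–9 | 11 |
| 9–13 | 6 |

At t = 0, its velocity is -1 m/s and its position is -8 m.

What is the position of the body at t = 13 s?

-234 m

On each constant-a segment, Δv = aΔt and Δx = v₀Δt + ½aΔt²; chain segment to segment.
0–5 s: v starts -1 m/s; Δx = -1·5 + ½·-10·5² = -130 m; v ends -51 m/s.
5–9 s: v starts -51 m/s; Δx = -51·4 + ½·11·4² = -116 m; v ends -7 m/s.
9–13 s: v starts -7 m/s; Δx = -7·4 + ½·6·4² = 20 m; v ends 17 m/s.
x(13) = -8 + Σ Δx = -234 m.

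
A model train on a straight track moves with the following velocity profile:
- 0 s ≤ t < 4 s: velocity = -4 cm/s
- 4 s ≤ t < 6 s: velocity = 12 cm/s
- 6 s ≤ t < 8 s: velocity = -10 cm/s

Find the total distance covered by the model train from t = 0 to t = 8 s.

60 cm

Total distance travelled is ∫|v| dt — sum the magnitudes of each area piece.
0–4 s: |-4| × 4 = 16 cm
4–6 s: |12| × 2 = 24 cm
6–8 s: |-10| × 2 = 20 cm
Total distance = 60 cm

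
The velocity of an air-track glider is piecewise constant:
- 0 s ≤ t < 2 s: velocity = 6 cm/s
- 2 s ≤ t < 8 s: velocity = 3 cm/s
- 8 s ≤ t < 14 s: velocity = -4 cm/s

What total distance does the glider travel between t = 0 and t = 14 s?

54 cm

Distance (not displacement) is the total path length: add the absolute areas under v-t.
0–2 s: |6| × 2 = 12 cm
2–8 s: |3| × 6 = 18 cm
8–14 s: |-4| × 6 = 24 cm
Total distance = 54 cm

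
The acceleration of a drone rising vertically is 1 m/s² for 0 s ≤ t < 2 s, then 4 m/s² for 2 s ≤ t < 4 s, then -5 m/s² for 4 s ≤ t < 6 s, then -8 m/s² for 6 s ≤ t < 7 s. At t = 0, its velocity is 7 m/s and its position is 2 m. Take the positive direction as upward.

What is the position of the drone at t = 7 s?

On each constant-a segment, Δv = aΔt and Δx = v₀Δt + ½aΔt²; chain segment to segment.
0–2 s: v starts 7 m/s; Δx = 7·2 + ½·1·2² = 16 m; v ends 9 m/s.
2–4 s: v starts 9 m/s; Δx = 9·2 + ½·4·2² = 26 m; v ends 17 m/s.
4–6 s: v starts 17 m/s; Δx = 17·2 + ½·-5·2² = 24 m; v ends 7 m/s.
6–7 s: v starts 7 m/s; Δx = 7·1 + ½·-8·1² = 3 m; v ends -1 m/s.
x(7) = 2 + Σ Δx = 71 m.

71 m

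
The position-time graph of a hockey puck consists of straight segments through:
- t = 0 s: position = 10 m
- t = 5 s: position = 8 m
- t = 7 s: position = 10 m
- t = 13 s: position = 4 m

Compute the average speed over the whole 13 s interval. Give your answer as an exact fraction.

Average speed = (total path length)/(elapsed time); on a piecewise-linear x-t graph the path length is Σ|Δx|.
0–5 s: |Δx| = |8 − 10| = 2 m
5–7 s: |Δx| = |10 − 8| = 2 m
7–13 s: |Δx| = |4 − 10| = 6 m
Total path = 10 m; average speed = 10/13 = 10/13 m/s.

10/13 m/s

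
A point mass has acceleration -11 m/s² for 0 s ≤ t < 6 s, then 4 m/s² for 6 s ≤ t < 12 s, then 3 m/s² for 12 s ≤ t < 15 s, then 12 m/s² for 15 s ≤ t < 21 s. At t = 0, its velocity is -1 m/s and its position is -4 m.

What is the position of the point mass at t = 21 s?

On each constant-a segment, Δv = aΔt and Δx = v₀Δt + ½aΔt²; chain segment to segment.
0–6 s: v starts -1 m/s; Δx = -1·6 + ½·-11·6² = -204 m; v ends -67 m/s.
6–12 s: v starts -67 m/s; Δx = -67·6 + ½·4·6² = -330 m; v ends -43 m/s.
12–15 s: v starts -43 m/s; Δx = -43·3 + ½·3·3² = -115.5 m; v ends -34 m/s.
15–21 s: v starts -34 m/s; Δx = -34·6 + ½·12·6² = 12 m; v ends 38 m/s.
x(21) = -4 + Σ Δx = -641.5 m.

-641.5 m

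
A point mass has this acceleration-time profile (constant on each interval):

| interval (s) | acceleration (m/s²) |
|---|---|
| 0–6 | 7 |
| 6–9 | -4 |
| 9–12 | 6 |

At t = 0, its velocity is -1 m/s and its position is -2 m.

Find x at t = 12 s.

On each constant-a segment, Δv = aΔt and Δx = v₀Δt + ½aΔt²; chain segment to segment.
0–6 s: v starts -1 m/s; Δx = -1·6 + ½·7·6² = 120 m; v ends 41 m/s.
6–9 s: v starts 41 m/s; Δx = 41·3 + ½·-4·3² = 105 m; v ends 29 m/s.
9–12 s: v starts 29 m/s; Δx = 29·3 + ½·6·3² = 114 m; v ends 47 m/s.
x(12) = -2 + Σ Δx = 337 m.

337 m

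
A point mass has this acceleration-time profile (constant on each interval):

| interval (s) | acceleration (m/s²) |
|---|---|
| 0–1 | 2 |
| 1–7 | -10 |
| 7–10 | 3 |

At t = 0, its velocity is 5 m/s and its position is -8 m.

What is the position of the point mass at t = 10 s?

-285.5 m

On each constant-a segment, Δv = aΔt and Δx = v₀Δt + ½aΔt²; chain segment to segment.
0–1 s: v starts 5 m/s; Δx = 5·1 + ½·2·1² = 6 m; v ends 7 m/s.
1–7 s: v starts 7 m/s; Δx = 7·6 + ½·-10·6² = -138 m; v ends -53 m/s.
7–10 s: v starts -53 m/s; Δx = -53·3 + ½·3·3² = -145.5 m; v ends -44 m/s.
x(10) = -8 + Σ Δx = -285.5 m.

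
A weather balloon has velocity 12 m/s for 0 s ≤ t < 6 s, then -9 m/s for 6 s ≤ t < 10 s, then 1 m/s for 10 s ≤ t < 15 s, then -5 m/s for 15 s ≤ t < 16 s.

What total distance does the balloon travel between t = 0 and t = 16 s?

118 m

Total distance travelled is ∫|v| dt — sum the magnitudes of each area piece.
0–6 s: |12| × 6 = 72 m
6–10 s: |-9| × 4 = 36 m
10–15 s: |1| × 5 = 5 m
15–16 s: |-5| × 1 = 5 m
Total distance = 118 m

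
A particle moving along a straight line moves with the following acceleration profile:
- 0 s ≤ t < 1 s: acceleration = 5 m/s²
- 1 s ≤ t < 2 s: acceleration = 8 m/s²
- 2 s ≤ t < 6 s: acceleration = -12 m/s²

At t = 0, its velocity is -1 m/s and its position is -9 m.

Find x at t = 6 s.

-47.5 m

On each constant-a segment, Δv = aΔt and Δx = v₀Δt + ½aΔt²; chain segment to segment.
0–1 s: v starts -1 m/s; Δx = -1·1 + ½·5·1² = 1.5 m; v ends 4 m/s.
1–2 s: v starts 4 m/s; Δx = 4·1 + ½·8·1² = 8 m; v ends 12 m/s.
2–6 s: v starts 12 m/s; Δx = 12·4 + ½·-12·4² = -48 m; v ends -36 m/s.
x(6) = -9 + Σ Δx = -47.5 m.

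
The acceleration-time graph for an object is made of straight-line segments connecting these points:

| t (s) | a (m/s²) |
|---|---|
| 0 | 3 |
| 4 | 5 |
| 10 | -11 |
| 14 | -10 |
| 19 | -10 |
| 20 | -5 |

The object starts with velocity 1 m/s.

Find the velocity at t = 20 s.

Δv equals the area under the a-t graph; then v = v₀ + Δv.
0–4 s: ½(3 + 5)(4) = 16 m/s
4–10 s: ½(5 + -11)(6) = -18 m/s
10–14 s: ½(-11 + -10)(4) = -42 m/s
14–19 s: -10 × 5 = -50 m/s
19–20 s: ½(-10 + -5)(1) = -7.5 m/s
Δv = -101.5 m/s, so v(20) = 1 + (-101.5) = -100.5 m/s.

-100.5 m/s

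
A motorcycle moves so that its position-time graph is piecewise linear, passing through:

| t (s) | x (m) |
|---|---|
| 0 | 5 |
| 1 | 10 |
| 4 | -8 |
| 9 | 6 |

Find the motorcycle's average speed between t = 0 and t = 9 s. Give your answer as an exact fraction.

37/9 m/s

Average speed = (total path length)/(elapsed time); on a piecewise-linear x-t graph the path length is Σ|Δx|.
0–1 s: |Δx| = |10 − 5| = 5 m
1–4 s: |Δx| = |-8 − 10| = 18 m
4–9 s: |Δx| = |6 − -8| = 14 m
Total path = 37 m; average speed = 37/9 = 37/9 m/s.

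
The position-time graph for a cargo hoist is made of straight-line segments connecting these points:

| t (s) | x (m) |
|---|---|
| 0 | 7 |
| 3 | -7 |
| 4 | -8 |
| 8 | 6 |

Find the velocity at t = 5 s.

Velocity is the slope of the x-t graph on 4–8 s: (6 − -8)/(8 − 4) = 3.5 m/s.

3.5 m/s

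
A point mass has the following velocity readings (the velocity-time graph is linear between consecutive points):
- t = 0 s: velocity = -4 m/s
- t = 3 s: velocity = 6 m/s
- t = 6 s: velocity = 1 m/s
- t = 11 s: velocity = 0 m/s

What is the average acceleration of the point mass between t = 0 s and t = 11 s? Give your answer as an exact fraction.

Average acceleration = Δv/Δt = (0 − -4)/(11 − 0) = 4/11 m/s².

4/11 m/s²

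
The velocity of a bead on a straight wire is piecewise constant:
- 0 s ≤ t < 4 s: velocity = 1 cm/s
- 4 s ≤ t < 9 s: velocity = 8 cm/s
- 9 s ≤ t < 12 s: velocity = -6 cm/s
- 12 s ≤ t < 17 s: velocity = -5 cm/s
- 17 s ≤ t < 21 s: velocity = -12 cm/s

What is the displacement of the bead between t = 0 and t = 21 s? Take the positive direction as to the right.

Net displacement equals the area under the velocity-time graph (areas below the axis count negative).
0–4 s: 1 × 4 = 4 cm
4–9 s: 8 × 5 = 40 cm
9–12 s: -6 × 3 = -18 cm
12–17 s: -5 × 5 = -25 cm
17–21 s: -12 × 4 = -48 cm
Net displacement = -47 cm

-47 cm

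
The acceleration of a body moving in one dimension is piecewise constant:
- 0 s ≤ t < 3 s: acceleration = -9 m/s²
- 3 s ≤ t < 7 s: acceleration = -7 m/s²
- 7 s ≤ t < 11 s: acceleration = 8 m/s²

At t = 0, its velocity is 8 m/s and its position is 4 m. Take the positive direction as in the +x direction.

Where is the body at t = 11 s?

On each constant-a segment, Δv = aΔt and Δx = v₀Δt + ½aΔt²; chain segment to segment.
0–3 s: v starts 8 m/s; Δx = 8·3 + ½·-9·3² = -16.5 m; v ends -19 m/s.
3–7 s: v starts -19 m/s; Δx = -19·4 + ½·-7·4² = -132 m; v ends -47 m/s.
7–11 s: v starts -47 m/s; Δx = -47·4 + ½·8·4² = -124 m; v ends -15 m/s.
x(11) = 4 + Σ Δx = -268.5 m.

-268.5 m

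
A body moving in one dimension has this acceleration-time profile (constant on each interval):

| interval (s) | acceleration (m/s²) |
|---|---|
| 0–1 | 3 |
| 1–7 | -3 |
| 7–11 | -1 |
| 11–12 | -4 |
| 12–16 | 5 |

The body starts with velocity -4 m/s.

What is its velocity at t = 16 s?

Δv equals the area under the a-t graph; then v = v₀ + Δv.
0–1 s: 3 × 1 = 3 m/s
1–7 s: -3 × 6 = -18 m/s
7–11 s: -1 × 4 = -4 m/s
11–12 s: -4 × 1 = -4 m/s
12–16 s: 5 × 4 = 20 m/s
Δv = -3 m/s, so v(16) = -4 + (-3) = -7 m/s.

-7 m/s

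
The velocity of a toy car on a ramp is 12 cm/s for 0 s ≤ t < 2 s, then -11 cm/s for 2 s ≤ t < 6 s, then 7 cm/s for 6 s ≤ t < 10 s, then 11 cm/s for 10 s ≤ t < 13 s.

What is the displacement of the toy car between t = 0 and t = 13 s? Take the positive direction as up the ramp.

41 cm

Net displacement equals the area under the velocity-time graph (areas below the axis count negative).
0–2 s: 12 × 2 = 24 cm
2–6 s: -11 × 4 = -44 cm
6–10 s: 7 × 4 = 28 cm
10–13 s: 11 × 3 = 33 cm
Net displacement = 41 cm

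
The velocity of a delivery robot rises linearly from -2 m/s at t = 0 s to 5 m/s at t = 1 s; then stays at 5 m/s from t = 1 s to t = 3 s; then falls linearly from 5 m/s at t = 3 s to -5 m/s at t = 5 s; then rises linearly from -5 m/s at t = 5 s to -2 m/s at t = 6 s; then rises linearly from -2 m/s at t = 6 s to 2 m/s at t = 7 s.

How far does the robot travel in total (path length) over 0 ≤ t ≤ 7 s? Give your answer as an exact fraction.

151/7 m

Distance (not displacement) is the total path length: add the absolute areas under v-t.
0–1 s: v = 0 at t = 2/7 s; triangle areas 2/7 + 25/14 = 29/14 m
1–3 s: |5| × 2 = 10 m
3–5 s: v = 0 at t = 4 s; triangle areas 2.5 + 2.5 = 5 m
5–6 s: |½(-5 + -2)(1)| = 3.5 m
6–7 s: v = 0 at t = 6.5 s; triangle areas 0.5 + 0.5 = 1 m
Total distance = 151/7 m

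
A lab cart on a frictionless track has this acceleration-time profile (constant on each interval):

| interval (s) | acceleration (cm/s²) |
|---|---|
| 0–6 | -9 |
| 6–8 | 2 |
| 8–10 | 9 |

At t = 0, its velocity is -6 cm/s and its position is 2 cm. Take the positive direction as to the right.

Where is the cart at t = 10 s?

On each constant-a segment, Δv = aΔt and Δx = v₀Δt + ½aΔt²; chain segment to segment.
0–6 s: v starts -6 cm/s; Δx = -6·6 + ½·-9·6² = -198 cm; v ends -60 cm/s.
6–8 s: v starts -60 cm/s; Δx = -60·2 + ½·2·2² = -116 cm; v ends -56 cm/s.
8–10 s: v starts -56 cm/s; Δx = -56·2 + ½·9·2² = -94 cm; v ends -38 cm/s.
x(10) = 2 + Σ Δx = -406 cm.

-406 cm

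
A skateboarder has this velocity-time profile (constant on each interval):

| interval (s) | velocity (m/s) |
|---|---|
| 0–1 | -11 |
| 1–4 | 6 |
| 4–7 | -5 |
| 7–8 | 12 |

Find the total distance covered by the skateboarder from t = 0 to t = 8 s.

Distance (not displacement) is the total path length: add the absolute areas under v-t.
0–1 s: |-11| × 1 = 11 m
1–4 s: |6| × 3 = 18 m
4–7 s: |-5| × 3 = 15 m
7–8 s: |12| × 1 = 12 m
Total distance = 56 m

56 m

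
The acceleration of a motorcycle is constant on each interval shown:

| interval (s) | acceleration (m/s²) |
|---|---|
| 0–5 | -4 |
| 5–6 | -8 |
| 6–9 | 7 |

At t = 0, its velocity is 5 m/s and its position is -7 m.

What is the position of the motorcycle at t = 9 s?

On each constant-a segment, Δv = aΔt and Δx = v₀Δt + ½aΔt²; chain segment to segment.
0–5 s: v starts 5 m/s; Δx = 5·5 + ½·-4·5² = -25 m; v ends -15 m/s.
5–6 s: v starts -15 m/s; Δx = -15·1 + ½·-8·1² = -19 m; v ends -23 m/s.
6–9 s: v starts -23 m/s; Δx = -23·3 + ½·7·3² = -37.5 m; v ends -2 m/s.
x(9) = -7 + Σ Δx = -88.5 m.

-88.5 m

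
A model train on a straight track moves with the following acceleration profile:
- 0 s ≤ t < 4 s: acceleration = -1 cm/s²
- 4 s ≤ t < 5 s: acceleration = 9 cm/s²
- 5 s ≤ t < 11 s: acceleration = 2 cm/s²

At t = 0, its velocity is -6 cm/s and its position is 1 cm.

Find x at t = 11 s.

-6.5 cm

On each constant-a segment, Δv = aΔt and Δx = v₀Δt + ½aΔt²; chain segment to segment.
0–4 s: v starts -6 cm/s; Δx = -6·4 + ½·-1·4² = -32 cm; v ends -10 cm/s.
4–5 s: v starts -10 cm/s; Δx = -10·1 + ½·9·1² = -5.5 cm; v ends -1 cm/s.
5–11 s: v starts -1 cm/s; Δx = -1·6 + ½·2·6² = 30 cm; v ends 11 cm/s.
x(11) = 1 + Σ Δx = -6.5 cm.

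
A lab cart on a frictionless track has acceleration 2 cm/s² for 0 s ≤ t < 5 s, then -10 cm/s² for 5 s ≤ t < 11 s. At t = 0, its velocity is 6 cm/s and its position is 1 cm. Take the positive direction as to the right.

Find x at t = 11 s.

On each constant-a segment, Δv = aΔt and Δx = v₀Δt + ½aΔt²; chain segment to segment.
0–5 s: v starts 6 cm/s; Δx = 6·5 + ½·2·5² = 55 cm; v ends 16 cm/s.
5–11 s: v starts 16 cm/s; Δx = 16·6 + ½·-10·6² = -84 cm; v ends -44 cm/s.
x(11) = 1 + Σ Δx = -28 cm.

-28 cm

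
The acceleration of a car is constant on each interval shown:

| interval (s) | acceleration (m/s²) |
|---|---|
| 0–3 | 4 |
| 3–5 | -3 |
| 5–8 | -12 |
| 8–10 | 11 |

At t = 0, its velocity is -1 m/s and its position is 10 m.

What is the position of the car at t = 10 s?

On each constant-a segment, Δv = aΔt and Δx = v₀Δt + ½aΔt²; chain segment to segment.
0–3 s: v starts -1 m/s; Δx = -1·3 + ½·4·3² = 15 m; v ends 11 m/s.
3–5 s: v starts 11 m/s; Δx = 11·2 + ½·-3·2² = 16 m; v ends 5 m/s.
5–8 s: v starts 5 m/s; Δx = 5·3 + ½·-12·3² = -39 m; v ends -31 m/s.
8–10 s: v starts -31 m/s; Δx = -31·2 + ½·11·2² = -40 m; v ends -9 m/s.
x(10) = 10 + Σ Δx = -38 m.

-38 m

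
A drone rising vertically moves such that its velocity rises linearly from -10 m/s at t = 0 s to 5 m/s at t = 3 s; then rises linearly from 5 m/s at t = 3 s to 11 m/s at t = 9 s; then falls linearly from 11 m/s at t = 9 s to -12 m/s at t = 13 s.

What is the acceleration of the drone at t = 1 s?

Acceleration is the slope of the v-t graph on 0–3 s: (5 − -10)/(3 − 0) = 5 m/s².

5 m/s²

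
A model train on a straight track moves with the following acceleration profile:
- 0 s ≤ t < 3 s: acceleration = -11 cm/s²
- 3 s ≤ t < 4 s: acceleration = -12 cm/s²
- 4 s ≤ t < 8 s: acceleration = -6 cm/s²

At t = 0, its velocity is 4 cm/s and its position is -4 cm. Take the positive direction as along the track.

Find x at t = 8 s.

On each constant-a segment, Δv = aΔt and Δx = v₀Δt + ½aΔt²; chain segment to segment.
0–3 s: v starts 4 cm/s; Δx = 4·3 + ½·-11·3² = -37.5 cm; v ends -29 cm/s.
3–4 s: v starts -29 cm/s; Δx = -29·1 + ½·-12·1² = -35 cm; v ends -41 cm/s.
4–8 s: v starts -41 cm/s; Δx = -41·4 + ½·-6·4² = -212 cm; v ends -65 cm/s.
x(8) = -4 + Σ Δx = -288.5 cm.

-288.5 cm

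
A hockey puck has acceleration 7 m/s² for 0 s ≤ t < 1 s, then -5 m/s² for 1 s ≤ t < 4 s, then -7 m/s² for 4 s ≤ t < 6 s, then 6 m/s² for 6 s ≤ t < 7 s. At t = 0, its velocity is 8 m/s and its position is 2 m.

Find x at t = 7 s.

11 m

On each constant-a segment, Δv = aΔt and Δx = v₀Δt + ½aΔt²; chain segment to segment.
0–1 s: v starts 8 m/s; Δx = 8·1 + ½·7·1² = 11.5 m; v ends 15 m/s.
1–4 s: v starts 15 m/s; Δx = 15·3 + ½·-5·3² = 22.5 m; v ends 0 m/s.
4–6 s: v starts 0 m/s; Δx = 0·2 + ½·-7·2² = -14 m; v ends -14 m/s.
6–7 s: v starts -14 m/s; Δx = -14·1 + ½·6·1² = -11 m; v ends -8 m/s.
x(7) = 2 + Σ Δx = 11 m.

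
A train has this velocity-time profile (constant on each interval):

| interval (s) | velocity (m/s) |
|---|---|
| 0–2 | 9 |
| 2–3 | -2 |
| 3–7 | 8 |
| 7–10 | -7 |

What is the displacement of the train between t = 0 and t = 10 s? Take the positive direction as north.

Displacement is the signed area under the v-t curve.
0–2 s: 9 × 2 = 18 m
2–3 s: -2 × 1 = -2 m
3–7 s: 8 × 4 = 32 m
7–10 s: -7 × 3 = -21 m
Net displacement = 27 m

27 m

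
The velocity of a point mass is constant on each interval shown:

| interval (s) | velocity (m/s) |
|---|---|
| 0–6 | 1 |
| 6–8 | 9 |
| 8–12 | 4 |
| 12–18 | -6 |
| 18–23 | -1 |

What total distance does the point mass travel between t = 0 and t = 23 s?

Total distance travelled is ∫|v| dt — sum the magnitudes of each area piece.
0–6 s: |1| × 6 = 6 m
6–8 s: |9| × 2 = 18 m
8–12 s: |4| × 4 = 16 m
12–18 s: |-6| × 6 = 36 m
18–23 s: |-1| × 5 = 5 m
Total distance = 81 m

81 m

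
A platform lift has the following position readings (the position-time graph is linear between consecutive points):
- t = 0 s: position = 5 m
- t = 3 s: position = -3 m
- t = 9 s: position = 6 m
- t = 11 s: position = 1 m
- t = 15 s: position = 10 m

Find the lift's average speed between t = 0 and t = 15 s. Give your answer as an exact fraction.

31/15 m/s

Average speed = (total path length)/(elapsed time); on a piecewise-linear x-t graph the path length is Σ|Δx|.
0–3 s: |Δx| = |-3 − 5| = 8 m
3–9 s: |Δx| = |6 − -3| = 9 m
9–11 s: |Δx| = |1 − 6| = 5 m
11–15 s: |Δx| = |10 − 1| = 9 m
Total path = 31 m; average speed = 31/15 = 31/15 m/s.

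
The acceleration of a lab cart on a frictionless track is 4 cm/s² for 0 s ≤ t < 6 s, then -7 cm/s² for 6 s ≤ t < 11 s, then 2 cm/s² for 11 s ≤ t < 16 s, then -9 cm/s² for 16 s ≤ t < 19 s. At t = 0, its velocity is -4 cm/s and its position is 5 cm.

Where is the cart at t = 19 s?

On each constant-a segment, Δv = aΔt and Δx = v₀Δt + ½aΔt²; chain segment to segment.
0–6 s: v starts -4 cm/s; Δx = -4·6 + ½·4·6² = 48 cm; v ends 20 cm/s.
6–11 s: v starts 20 cm/s; Δx = 20·5 + ½·-7·5² = 12.5 cm; v ends -15 cm/s.
11–16 s: v starts -15 cm/s; Δx = -15·5 + ½·2·5² = -50 cm; v ends -5 cm/s.
16–19 s: v starts -5 cm/s; Δx = -5·3 + ½·-9·3² = -55.5 cm; v ends -32 cm/s.
x(19) = 5 + Σ Δx = -40 cm.

-40 cm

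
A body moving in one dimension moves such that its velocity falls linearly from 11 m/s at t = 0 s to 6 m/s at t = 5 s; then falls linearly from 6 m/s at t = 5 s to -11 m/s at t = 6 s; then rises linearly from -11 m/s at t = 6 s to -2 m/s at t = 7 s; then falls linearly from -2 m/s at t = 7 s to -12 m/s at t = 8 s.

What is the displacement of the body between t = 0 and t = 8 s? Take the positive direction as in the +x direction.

Displacement is the signed area under the v-t curve.
0–5 s: ½(11 + 6)(5) = 42.5 m
5–6 s: ½(6 + -11)(1) = -2.5 m
6–7 s: ½(-11 + -2)(1) = -6.5 m
7–8 s: ½(-2 + -12)(1) = -7 m
Net displacement = 26.5 m

26.5 m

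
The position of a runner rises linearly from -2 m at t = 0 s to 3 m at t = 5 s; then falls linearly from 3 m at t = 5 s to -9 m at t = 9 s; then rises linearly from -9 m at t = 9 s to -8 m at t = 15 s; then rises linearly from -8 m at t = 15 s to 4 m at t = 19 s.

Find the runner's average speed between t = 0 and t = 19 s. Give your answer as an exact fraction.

Average speed = (total path length)/(elapsed time); on a piecewise-linear x-t graph the path length is Σ|Δx|.
0–5 s: |Δx| = |3 − -2| = 5 m
5–9 s: |Δx| = |-9 − 3| = 12 m
9–15 s: |Δx| = |-8 − -9| = 1 m
15–19 s: |Δx| = |4 − -8| = 12 m
Total path = 30 m; average speed = 30/19 = 30/19 m/s.

30/19 m/s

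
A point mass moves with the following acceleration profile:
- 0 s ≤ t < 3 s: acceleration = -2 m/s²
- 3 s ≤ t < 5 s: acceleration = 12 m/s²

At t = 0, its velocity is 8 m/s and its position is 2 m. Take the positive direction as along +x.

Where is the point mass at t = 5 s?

45 m

On each constant-a segment, Δv = aΔt and Δx = v₀Δt + ½aΔt²; chain segment to segment.
0–3 s: v starts 8 m/s; Δx = 8·3 + ½·-2·3² = 15 m; v ends 2 m/s.
3–5 s: v starts 2 m/s; Δx = 2·2 + ½·12·2² = 28 m; v ends 26 m/s.
x(5) = 2 + Σ Δx = 45 m.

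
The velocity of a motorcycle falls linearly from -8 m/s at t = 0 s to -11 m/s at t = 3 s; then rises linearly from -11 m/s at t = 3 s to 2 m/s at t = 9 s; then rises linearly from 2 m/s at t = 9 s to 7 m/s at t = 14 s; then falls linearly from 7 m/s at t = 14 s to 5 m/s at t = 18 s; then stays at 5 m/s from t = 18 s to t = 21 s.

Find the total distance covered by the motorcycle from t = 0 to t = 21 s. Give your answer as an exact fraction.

1545/13 m

Total distance travelled is ∫|v| dt — sum the magnitudes of each area piece.
0–3 s: |½(-8 + -11)(3)| = 28.5 m
3–9 s: v = 0 at t = 105/13 s; triangle areas 363/13 + 12/13 = 375/13 m
9–14 s: |½(2 + 7)(5)| = 22.5 m
14–18 s: |½(7 + 5)(4)| = 24 m
18–21 s: |5| × 3 = 15 m
Total distance = 1545/13 m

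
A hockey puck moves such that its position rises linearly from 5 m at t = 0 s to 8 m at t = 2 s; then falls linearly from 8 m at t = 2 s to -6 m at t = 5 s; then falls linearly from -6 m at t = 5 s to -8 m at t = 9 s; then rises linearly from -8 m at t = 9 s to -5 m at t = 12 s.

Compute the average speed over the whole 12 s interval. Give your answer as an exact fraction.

11/6 m/s

Average speed = (total path length)/(elapsed time); on a piecewise-linear x-t graph the path length is Σ|Δx|.
0–2 s: |Δx| = |8 − 5| = 3 m
2–5 s: |Δx| = |-6 − 8| = 14 m
5–9 s: |Δx| = |-8 − -6| = 2 m
9–12 s: |Δx| = |-5 − -8| = 3 m
Total path = 22 m; average speed = 22/12 = 11/6 m/s.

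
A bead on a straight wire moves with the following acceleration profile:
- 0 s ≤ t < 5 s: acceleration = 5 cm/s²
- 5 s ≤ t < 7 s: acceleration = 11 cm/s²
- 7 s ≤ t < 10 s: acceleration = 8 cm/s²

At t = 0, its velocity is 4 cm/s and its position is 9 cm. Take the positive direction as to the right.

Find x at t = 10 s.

On each constant-a segment, Δv = aΔt and Δx = v₀Δt + ½aΔt²; chain segment to segment.
0–5 s: v starts 4 cm/s; Δx = 4·5 + ½·5·5² = 82.5 cm; v ends 29 cm/s.
5–7 s: v starts 29 cm/s; Δx = 29·2 + ½·11·2² = 80 cm; v ends 51 cm/s.
7–10 s: v starts 51 cm/s; Δx = 51·3 + ½·8·3² = 189 cm; v ends 75 cm/s.
x(10) = 9 + Σ Δx = 360.5 cm.

360.5 cm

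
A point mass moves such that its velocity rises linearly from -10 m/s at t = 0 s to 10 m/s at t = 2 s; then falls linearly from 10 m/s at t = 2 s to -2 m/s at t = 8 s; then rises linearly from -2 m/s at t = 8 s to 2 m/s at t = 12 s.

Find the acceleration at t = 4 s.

Acceleration is the slope of the v-t graph on 2–8 s: (-2 − 10)/(8 − 2) = -2 m/s².

-2 m/s²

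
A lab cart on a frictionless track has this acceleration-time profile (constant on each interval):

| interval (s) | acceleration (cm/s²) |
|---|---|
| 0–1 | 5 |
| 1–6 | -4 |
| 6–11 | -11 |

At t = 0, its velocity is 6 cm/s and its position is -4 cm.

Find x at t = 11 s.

On each constant-a segment, Δv = aΔt and Δx = v₀Δt + ½aΔt²; chain segment to segment.
0–1 s: v starts 6 cm/s; Δx = 6·1 + ½·5·1² = 8.5 cm; v ends 11 cm/s.
1–6 s: v starts 11 cm/s; Δx = 11·5 + ½·-4·5² = 5 cm; v ends -9 cm/s.
6–11 s: v starts -9 cm/s; Δx = -9·5 + ½·-11·5² = -182.5 cm; v ends -64 cm/s.
x(11) = -4 + Σ Δx = -173 cm.

-173 cm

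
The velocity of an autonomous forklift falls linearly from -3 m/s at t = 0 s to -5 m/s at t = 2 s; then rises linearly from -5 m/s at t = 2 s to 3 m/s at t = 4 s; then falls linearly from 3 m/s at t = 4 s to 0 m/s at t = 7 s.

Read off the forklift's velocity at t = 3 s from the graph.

On 2–4 s the graph is linear from -5 to 3 m/s: v(3) = -5 + (3 − -5)·(3 − 2)/(4 − 2) = -1 m/s.

-1 m/s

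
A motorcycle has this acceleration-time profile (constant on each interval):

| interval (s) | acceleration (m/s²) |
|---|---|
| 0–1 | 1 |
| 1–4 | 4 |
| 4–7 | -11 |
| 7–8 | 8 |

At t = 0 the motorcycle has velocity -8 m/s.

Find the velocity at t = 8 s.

-20 m/s

Δv equals the area under the a-t graph; then v = v₀ + Δv.
0–1 s: 1 × 1 = 1 m/s
1–4 s: 4 × 3 = 12 m/s
4–7 s: -11 × 3 = -33 m/s
7–8 s: 8 × 1 = 8 m/s
Δv = -12 m/s, so v(8) = -8 + (-12) = -20 m/s.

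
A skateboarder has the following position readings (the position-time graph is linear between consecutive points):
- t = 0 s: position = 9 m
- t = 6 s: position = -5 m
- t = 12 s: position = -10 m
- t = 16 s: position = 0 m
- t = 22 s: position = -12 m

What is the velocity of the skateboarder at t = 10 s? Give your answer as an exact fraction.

Velocity is the slope of the x-t graph on 6–12 s: (-10 − -5)/(12 − 6) = -5/6 m/s.

-5/6 m/s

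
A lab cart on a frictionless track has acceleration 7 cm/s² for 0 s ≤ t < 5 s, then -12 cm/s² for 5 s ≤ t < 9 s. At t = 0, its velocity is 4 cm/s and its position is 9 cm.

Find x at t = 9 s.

On each constant-a segment, Δv = aΔt and Δx = v₀Δt + ½aΔt²; chain segment to segment.
0–5 s: v starts 4 cm/s; Δx = 4·5 + ½·7·5² = 107.5 cm; v ends 39 cm/s.
5–9 s: v starts 39 cm/s; Δx = 39·4 + ½·-12·4² = 60 cm; v ends -9 cm/s.
x(9) = 9 + Σ Δx = 176.5 cm.

176.5 cm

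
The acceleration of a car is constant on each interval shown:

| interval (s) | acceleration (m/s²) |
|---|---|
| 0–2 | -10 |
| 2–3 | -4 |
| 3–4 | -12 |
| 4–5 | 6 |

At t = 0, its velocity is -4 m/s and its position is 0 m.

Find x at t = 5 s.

On each constant-a segment, Δv = aΔt and Δx = v₀Δt + ½aΔt²; chain segment to segment.
0–2 s: v starts -4 m/s; Δx = -4·2 + ½·-10·2² = -28 m; v ends -24 m/s.
2–3 s: v starts -24 m/s; Δx = -24·1 + ½·-4·1² = -26 m; v ends -28 m/s.
3–4 s: v starts -28 m/s; Δx = -28·1 + ½·-12·1² = -34 m; v ends -40 m/s.
4–5 s: v starts -40 m/s; Δx = -40·1 + ½·6·1² = -37 m; v ends -34 m/s.
x(5) = 0 + Σ Δx = -125 m.

-125 m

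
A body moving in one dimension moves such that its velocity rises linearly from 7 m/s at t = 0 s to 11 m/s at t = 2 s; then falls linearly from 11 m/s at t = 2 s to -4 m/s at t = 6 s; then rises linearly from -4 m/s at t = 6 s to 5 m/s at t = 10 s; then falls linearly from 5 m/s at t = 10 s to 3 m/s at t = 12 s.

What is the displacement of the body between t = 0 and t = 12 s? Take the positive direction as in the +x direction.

42 m

Net displacement equals the area under the velocity-time graph (areas below the axis count negative).
0–2 s: ½(7 + 11)(2) = 18 m
2–6 s: ½(11 + -4)(4) = 14 m
6–10 s: ½(-4 + 5)(4) = 2 m
10–12 s: ½(5 + 3)(2) = 8 m
Net displacement = 42 m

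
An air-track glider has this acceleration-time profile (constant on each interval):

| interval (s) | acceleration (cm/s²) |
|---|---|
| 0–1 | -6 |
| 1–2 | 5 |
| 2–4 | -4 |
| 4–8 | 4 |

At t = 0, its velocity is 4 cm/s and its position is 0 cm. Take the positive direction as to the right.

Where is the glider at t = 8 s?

11.5 cm

On each constant-a segment, Δv = aΔt and Δx = v₀Δt + ½aΔt²; chain segment to segment.
0–1 s: v starts 4 cm/s; Δx = 4·1 + ½·-6·1² = 1 cm; v ends -2 cm/s.
1–2 s: v starts -2 cm/s; Δx = -2·1 + ½·5·1² = 0.5 cm; v ends 3 cm/s.
2–4 s: v starts 3 cm/s; Δx = 3·2 + ½·-4·2² = -2 cm; v ends -5 cm/s.
4–8 s: v starts -5 cm/s; Δx = -5·4 + ½·4·4² = 12 cm; v ends 11 cm/s.
x(8) = 0 + Σ Δx = 11.5 cm.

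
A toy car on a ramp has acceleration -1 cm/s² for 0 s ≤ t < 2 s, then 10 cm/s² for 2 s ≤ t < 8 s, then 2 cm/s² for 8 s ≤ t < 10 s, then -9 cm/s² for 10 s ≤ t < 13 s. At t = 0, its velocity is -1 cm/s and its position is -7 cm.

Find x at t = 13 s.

On each constant-a segment, Δv = aΔt and Δx = v₀Δt + ½aΔt²; chain segment to segment.
0–2 s: v starts -1 cm/s; Δx = -1·2 + ½·-1·2² = -4 cm; v ends -3 cm/s.
2–8 s: v starts -3 cm/s; Δx = -3·6 + ½·10·6² = 162 cm; v ends 57 cm/s.
8–10 s: v starts 57 cm/s; Δx = 57·2 + ½·2·2² = 118 cm; v ends 61 cm/s.
10–13 s: v starts 61 cm/s; Δx = 61·3 + ½·-9·3² = 142.5 cm; v ends 34 cm/s.
x(13) = -7 + Σ Δx = 411.5 cm.

411.5 cm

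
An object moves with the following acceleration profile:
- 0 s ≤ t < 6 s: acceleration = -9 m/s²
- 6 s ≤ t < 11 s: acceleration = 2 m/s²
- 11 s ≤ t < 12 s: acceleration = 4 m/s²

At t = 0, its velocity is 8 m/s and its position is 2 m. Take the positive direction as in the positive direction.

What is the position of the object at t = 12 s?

-351 m

On each constant-a segment, Δv = aΔt and Δx = v₀Δt + ½aΔt²; chain segment to segment.
0–6 s: v starts 8 m/s; Δx = 8·6 + ½·-9·6² = -114 m; v ends -46 m/s.
6–11 s: v starts -46 m/s; Δx = -46·5 + ½·2·5² = -205 m; v ends -36 m/s.
11–12 s: v starts -36 m/s; Δx = -36·1 + ½·4·1² = -34 m; v ends -32 m/s.
x(12) = 2 + Σ Δx = -351 m.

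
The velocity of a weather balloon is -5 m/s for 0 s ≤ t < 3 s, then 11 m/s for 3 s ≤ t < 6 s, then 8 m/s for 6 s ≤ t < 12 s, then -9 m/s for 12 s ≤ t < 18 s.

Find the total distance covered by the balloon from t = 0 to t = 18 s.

150 m

Distance (not displacement) is the total path length: add the absolute areas under v-t.
0–3 s: |-5| × 3 = 15 m
3–6 s: |11| × 3 = 33 m
6–12 s: |8| × 6 = 48 m
12–18 s: |-9| × 6 = 54 m
Total distance = 150 m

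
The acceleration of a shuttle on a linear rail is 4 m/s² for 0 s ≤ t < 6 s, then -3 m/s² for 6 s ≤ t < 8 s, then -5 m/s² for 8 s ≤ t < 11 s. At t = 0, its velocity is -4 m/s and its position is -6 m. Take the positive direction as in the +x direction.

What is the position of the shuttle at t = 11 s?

On each constant-a segment, Δv = aΔt and Δx = v₀Δt + ½aΔt²; chain segment to segment.
0–6 s: v starts -4 m/s; Δx = -4·6 + ½·4·6² = 48 m; v ends 20 m/s.
6–8 s: v starts 20 m/s; Δx = 20·2 + ½·-3·2² = 34 m; v ends 14 m/s.
8–11 s: v starts 14 m/s; Δx = 14·3 + ½·-5·3² = 19.5 m; v ends -1 m/s.
x(11) = -6 + Σ Δx = 95.5 m.

95.5 m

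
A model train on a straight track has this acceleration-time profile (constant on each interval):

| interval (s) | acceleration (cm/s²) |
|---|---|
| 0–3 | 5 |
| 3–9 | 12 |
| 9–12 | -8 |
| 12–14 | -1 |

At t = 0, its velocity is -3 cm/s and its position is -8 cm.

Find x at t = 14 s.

627.5 cm

On each constant-a segment, Δv = aΔt and Δx = v₀Δt + ½aΔt²; chain segment to segment.
0–3 s: v starts -3 cm/s; Δx = -3·3 + ½·5·3² = 13.5 cm; v ends 12 cm/s.
3–9 s: v starts 12 cm/s; Δx = 12·6 + ½·12·6² = 288 cm; v ends 84 cm/s.
9–12 s: v starts 84 cm/s; Δx = 84·3 + ½·-8·3² = 216 cm; v ends 60 cm/s.
12–14 s: v starts 60 cm/s; Δx = 60·2 + ½·-1·2² = 118 cm; v ends 58 cm/s.
x(14) = -8 + Σ Δx = 627.5 cm.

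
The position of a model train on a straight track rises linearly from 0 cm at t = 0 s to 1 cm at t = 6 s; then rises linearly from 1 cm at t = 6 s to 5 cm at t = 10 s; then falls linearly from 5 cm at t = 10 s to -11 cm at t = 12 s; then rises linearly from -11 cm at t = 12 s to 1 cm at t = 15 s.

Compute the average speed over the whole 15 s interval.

2.2 cm/s

Average speed = (total path length)/(elapsed time); on a piecewise-linear x-t graph the path length is Σ|Δx|.
0–6 s: |Δx| = |1 − 0| = 1 cm
6–10 s: |Δx| = |5 − 1| = 4 cm
10–12 s: |Δx| = |-11 − 5| = 16 cm
12–15 s: |Δx| = |1 − -11| = 12 cm
Total path = 33 cm; average speed = 33/15 = 2.2 cm/s.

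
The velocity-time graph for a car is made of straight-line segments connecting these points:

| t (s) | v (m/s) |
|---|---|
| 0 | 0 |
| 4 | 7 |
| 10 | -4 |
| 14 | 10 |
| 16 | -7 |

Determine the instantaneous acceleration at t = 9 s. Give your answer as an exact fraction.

Acceleration is the slope of the v-t graph on 4–10 s: (-4 − 7)/(10 − 4) = -11/6 m/s².

-11/6 m/s²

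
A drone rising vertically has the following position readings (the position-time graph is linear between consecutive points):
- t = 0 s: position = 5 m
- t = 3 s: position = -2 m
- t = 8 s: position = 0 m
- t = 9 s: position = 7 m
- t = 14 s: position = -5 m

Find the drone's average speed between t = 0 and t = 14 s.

Average speed = (total path length)/(elapsed time); on a piecewise-linear x-t graph the path length is Σ|Δx|.
0–3 s: |Δx| = |-2 − 5| = 7 m
3–8 s: |Δx| = |0 − -2| = 2 m
8–9 s: |Δx| = |7 − 0| = 7 m
9–14 s: |Δx| = |-5 − 7| = 12 m
Total path = 28 m; average speed = 28/14 = 2 m/s.

2 m/s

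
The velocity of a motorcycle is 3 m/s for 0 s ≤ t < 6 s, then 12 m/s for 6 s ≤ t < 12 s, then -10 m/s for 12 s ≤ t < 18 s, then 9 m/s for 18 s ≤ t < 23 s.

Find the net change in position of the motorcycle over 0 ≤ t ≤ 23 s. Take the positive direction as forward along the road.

Net displacement equals the area under the velocity-time graph (areas below the axis count negative).
0–6 s: 3 × 6 = 18 m
6–12 s: 12 × 6 = 72 m
12–18 s: -10 × 6 = -60 m
18–23 s: 9 × 5 = 45 m
Net displacement = 75 m

75 m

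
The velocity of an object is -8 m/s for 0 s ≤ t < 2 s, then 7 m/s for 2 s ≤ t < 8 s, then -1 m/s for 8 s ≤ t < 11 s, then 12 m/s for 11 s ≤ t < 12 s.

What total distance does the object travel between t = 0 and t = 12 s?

73 m

Total distance travelled is ∫|v| dt — sum the magnitudes of each area piece.
0–2 s: |-8| × 2 = 16 m
2–8 s: |7| × 6 = 42 m
8–11 s: |-1| × 3 = 3 m
11–12 s: |12| × 1 = 12 m
Total distance = 73 m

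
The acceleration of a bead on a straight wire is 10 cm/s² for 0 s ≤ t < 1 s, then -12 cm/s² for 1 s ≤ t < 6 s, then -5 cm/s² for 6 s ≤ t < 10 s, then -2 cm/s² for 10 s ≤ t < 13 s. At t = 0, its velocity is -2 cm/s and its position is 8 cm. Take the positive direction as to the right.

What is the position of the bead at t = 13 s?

On each constant-a segment, Δv = aΔt and Δx = v₀Δt + ½aΔt²; chain segment to segment.
0–1 s: v starts -2 cm/s; Δx = -2·1 + ½·10·1² = 3 cm; v ends 8 cm/s.
1–6 s: v starts 8 cm/s; Δx = 8·5 + ½·-12·5² = -110 cm; v ends -52 cm/s.
6–10 s: v starts -52 cm/s; Δx = -52·4 + ½·-5·4² = -248 cm; v ends -72 cm/s.
10–13 s: v starts -72 cm/s; Δx = -72·3 + ½·-2·3² = -225 cm; v ends -78 cm/s.
x(13) = 8 + Σ Δx = -572 cm.

-572 cm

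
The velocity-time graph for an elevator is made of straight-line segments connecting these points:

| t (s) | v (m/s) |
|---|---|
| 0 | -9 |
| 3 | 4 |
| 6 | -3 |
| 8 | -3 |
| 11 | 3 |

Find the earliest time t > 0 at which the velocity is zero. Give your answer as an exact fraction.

v changes sign on 0–3 s (from -9 to 4); the graph is linear there, so v = 0 at t = 0 + (9)·(3 − 0)/(4 − -9) = 27/13 s.

t = 27/13 s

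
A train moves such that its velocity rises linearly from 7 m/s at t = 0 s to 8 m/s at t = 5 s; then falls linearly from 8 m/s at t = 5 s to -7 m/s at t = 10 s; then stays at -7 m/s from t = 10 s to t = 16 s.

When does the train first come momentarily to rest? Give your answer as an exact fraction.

t = 23/3 s

v changes sign on 5–10 s (from 8 to -7); the graph is linear there, so v = 0 at t = 5 + (-8)·(10 − 5)/(-7 − 8) = 23/3 s.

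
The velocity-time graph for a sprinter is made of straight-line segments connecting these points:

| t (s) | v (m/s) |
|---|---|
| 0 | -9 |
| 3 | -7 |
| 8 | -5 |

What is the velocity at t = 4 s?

-6.6 m/s

On 3–8 s the graph is linear from -7 to -5 m/s: v(4) = -7 + (-5 − -7)·(4 − 3)/(8 − 3) = -6.6 m/s.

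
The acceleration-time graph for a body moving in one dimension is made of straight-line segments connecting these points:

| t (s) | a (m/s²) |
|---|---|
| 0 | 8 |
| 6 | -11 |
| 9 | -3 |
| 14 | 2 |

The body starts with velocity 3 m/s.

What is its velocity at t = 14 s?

-29.5 m/s

Δv equals the area under the a-t graph; then v = v₀ + Δv.
0–6 s: ½(8 + -11)(6) = -9 m/s
6–9 s: ½(-11 + -3)(3) = -21 m/s
9–14 s: ½(-3 + 2)(5) = -2.5 m/s
Δv = -32.5 m/s, so v(14) = 3 + (-32.5) = -29.5 m/s.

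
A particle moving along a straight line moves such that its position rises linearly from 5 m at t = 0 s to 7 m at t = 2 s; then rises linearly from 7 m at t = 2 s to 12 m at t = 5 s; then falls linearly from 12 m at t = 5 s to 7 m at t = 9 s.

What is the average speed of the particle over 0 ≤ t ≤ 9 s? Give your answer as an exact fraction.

4/3 m/s

Average speed = (total path length)/(elapsed time); on a piecewise-linear x-t graph the path length is Σ|Δx|.
0–2 s: |Δx| = |7 − 5| = 2 m
2–5 s: |Δx| = |12 − 7| = 5 m
5–9 s: |Δx| = |7 − 12| = 5 m
Total path = 12 m; average speed = 12/9 = 4/3 m/s.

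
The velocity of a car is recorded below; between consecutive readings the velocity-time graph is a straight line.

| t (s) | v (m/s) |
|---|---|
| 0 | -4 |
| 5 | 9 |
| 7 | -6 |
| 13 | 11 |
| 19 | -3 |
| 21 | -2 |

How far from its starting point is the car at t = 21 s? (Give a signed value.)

49.5 m

Net displacement equals the area under the velocity-time graph (areas below the axis count negative).
0–5 s: ½(-4 + 9)(5) = 12.5 m
5–7 s: ½(9 + -6)(2) = 3 m
7–13 s: ½(-6 + 11)(6) = 15 m
13–19 s: ½(11 + -3)(6) = 24 m
19–21 s: ½(-3 + -2)(2) = -5 m
Net displacement = 49.5 m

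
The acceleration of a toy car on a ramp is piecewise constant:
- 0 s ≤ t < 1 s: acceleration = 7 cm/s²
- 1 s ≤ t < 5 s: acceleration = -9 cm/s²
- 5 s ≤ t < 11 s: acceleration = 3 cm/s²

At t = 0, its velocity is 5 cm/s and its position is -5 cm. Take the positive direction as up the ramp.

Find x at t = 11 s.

-110.5 cm

On each constant-a segment, Δv = aΔt and Δx = v₀Δt + ½aΔt²; chain segment to segment.
0–1 s: v starts 5 cm/s; Δx = 5·1 + ½·7·1² = 8.5 cm; v ends 12 cm/s.
1–5 s: v starts 12 cm/s; Δx = 12·4 + ½·-9·4² = -24 cm; v ends -24 cm/s.
5–11 s: v starts -24 cm/s; Δx = -24·6 + ½·3·6² = -90 cm; v ends -6 cm/s.
x(11) = -5 + Σ Δx = -110.5 cm.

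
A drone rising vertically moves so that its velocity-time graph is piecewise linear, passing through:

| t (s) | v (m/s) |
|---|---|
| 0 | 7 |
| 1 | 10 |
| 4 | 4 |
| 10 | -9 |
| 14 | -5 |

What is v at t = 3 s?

On 1–4 s the graph is linear from 10 to 4 m/s: v(3) = 10 + (4 − 10)·(3 − 1)/(4 − 1) = 6 m/s.

6 m/s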